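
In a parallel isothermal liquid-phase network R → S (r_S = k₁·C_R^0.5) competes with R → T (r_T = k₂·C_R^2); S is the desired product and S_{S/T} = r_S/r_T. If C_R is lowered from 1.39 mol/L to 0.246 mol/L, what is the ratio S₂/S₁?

13.4

S_{S/T} = (k₁/k₂)·C_R^-1.5, so S₂/S₁ = (C_{R,2}/C_{R,1})^-1.5.
= (0.246/1.39)^(-1.5) = (0.1770)^(-1.5) = 13.4.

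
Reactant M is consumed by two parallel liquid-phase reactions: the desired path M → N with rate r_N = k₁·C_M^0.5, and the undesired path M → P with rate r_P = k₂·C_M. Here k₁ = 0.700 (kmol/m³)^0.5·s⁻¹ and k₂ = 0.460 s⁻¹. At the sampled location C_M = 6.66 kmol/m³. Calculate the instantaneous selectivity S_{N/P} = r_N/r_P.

0.590

S_{N/P} = r_N/r_P = (k₁·C_M^0.5)/(k₂·C_M) = (k₁/k₂)·C_M^-0.5.
= (0.700×6.660^0.5) / (0.460×6.660) = 1.806/3.064 = 0.590.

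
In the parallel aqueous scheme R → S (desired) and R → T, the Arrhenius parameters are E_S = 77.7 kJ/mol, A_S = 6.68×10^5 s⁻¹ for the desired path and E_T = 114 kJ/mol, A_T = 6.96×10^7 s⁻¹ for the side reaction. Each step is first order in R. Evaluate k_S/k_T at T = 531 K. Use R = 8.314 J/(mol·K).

35.7

k_S/k_T = (A_S/A_T)·exp[−(E_S−E_T)/(RT)] = (A_S/A_T)·exp[(E_T−E_S)/(RT)].
(E_T−E_S)/(RT) = (114−77.7)×10³/(8.314×531) = 36300/4415 = 8.222.
k_S/k_T = (6.68×10^5/6.96×10^7)·exp(8.222) = 0.009598 × 3724 = 35.7.
Since E_S < E_T, lowering the temperature improves selectivity toward S.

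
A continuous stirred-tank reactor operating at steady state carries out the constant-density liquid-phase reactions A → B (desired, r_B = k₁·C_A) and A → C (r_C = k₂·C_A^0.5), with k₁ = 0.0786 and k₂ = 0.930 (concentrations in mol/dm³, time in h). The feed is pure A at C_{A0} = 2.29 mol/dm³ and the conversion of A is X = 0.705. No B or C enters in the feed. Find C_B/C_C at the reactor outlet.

Exit C_A = C_{A0}(1−X) = 2.29×0.295 = 0.6756 mol/dm³.
A CSTR operates uniformly at the exit composition, giving r_B = 0.05310 and r_C = 0.7644 (each k·C_A^n at C_A = 0.6756).
Overall selectivity = C_B/C_C = r_Bτ/(r_Cτ) = r_B/r_C = 0.0695.

0.0695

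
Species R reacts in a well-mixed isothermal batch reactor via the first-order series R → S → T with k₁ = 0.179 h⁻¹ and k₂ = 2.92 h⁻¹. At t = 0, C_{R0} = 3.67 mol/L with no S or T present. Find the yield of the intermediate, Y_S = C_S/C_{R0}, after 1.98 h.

0.0456

The intermediate concentration in a first-order A→B→C sequence is C_S = k₁C_{R0}(e^(−k₁t) − e^(−k₂t))/(k₂−k₁).
e^(−k₁t) = e^(−0.179×1.98) = e^(−0.3544) = 0.7016; e^(−k₂t) = e^(−5.782) = 0.003084.
C_S = 0.179×3.67/(2.92−0.179) × (0.7016−0.003084) = 0.2397×0.6985 = 0.1674 mol/L.
Y_S = C_S/C_{R0} = 0.1674/3.67 = 0.0456.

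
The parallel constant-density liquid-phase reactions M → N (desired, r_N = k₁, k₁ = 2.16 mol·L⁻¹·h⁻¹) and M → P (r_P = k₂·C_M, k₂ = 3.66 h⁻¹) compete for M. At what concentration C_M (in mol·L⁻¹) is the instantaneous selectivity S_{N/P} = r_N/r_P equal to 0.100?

5.90 mol·L⁻¹

S_{N/P} = (k₁/k₂)·C_M⁻¹ ⇒ C_M = (S·k₂/k₁)^(-1).
= (0.100×3.66/2.16)^(-1) = (0.1694)^(-1) = 5.90 mol·L⁻¹.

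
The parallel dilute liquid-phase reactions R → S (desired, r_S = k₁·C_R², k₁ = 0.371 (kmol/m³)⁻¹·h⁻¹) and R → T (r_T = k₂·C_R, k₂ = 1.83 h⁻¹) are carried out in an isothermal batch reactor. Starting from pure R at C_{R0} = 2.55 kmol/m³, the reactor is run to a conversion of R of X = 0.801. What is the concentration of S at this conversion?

0.470 kmol/m³

C_R = C_{R0}(1−X) = 0.5074 kmol/m³.
Along a PFR/batch, dC_T/dC_R = −r_T/(r_S+r_T) = −k₂/(k₂+k₁·C_R).
Integrating from C_{R0} to C_R: C_T = (1.83/0.371)·ln[(1.83+0.371·2.55)/(1.83+0.371·0.507)] = 4.933·ln(2.776/2.018) = 1.572 kmol/m³.
Then C_S = (C_{R0}−C_R) − C_T = 2.043 − 1.572 = 0.4701 kmol/m³.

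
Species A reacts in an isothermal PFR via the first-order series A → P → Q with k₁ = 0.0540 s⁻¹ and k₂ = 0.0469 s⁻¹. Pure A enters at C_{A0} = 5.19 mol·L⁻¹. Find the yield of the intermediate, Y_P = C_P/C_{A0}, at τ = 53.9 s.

0.193

Solving the coupled first-order balances gives C_P(τ) = [k₁/(k₂−k₁)]·C_{A0}·(e^(−k₁τ) − e^(−k₂τ)).
e^(−k₁τ) = e^(−0.0540×53.9) = e^(−2.911) = 0.05444; e^(−k₂τ) = e^(−2.528) = 0.07983.
C_P = 0.0540×5.19/(0.0469−0.0540) × (0.05444−0.07983) = (-39.47)×(-0.02538) = 1.002 mol·L⁻¹.
Y_P = C_P/C_{A0} = 1.002/5.19 = 0.193.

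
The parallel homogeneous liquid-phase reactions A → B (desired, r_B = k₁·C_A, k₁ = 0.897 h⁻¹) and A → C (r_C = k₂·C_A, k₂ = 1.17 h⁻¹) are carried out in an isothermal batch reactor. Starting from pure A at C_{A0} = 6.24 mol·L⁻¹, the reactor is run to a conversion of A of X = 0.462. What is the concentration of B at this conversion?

1.25 mol·L⁻¹

C_A = C_{A0}(1−X) = 3.357 mol·L⁻¹.
Both paths are first order in A, so the instantaneous fraction to B is constant: dC_B/d(−C_A) = k₁/(k₁+k₂) = 0.4340.
C_B = 0.4340·(C_{A0}−C_A) = 0.4340×2.883 = 1.25 mol·L⁻¹.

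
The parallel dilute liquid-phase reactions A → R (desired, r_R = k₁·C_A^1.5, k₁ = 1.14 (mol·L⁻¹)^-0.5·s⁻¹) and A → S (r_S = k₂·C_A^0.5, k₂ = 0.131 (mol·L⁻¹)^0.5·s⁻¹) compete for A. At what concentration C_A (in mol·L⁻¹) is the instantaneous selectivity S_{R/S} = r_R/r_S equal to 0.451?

0.0518 mol·L⁻¹

S_{R/S} = (k₁/k₂)·C_A ⇒ C_A = S·k₂/k₁.
= 0.451×0.131/1.14 = 0.0518 mol·L⁻¹.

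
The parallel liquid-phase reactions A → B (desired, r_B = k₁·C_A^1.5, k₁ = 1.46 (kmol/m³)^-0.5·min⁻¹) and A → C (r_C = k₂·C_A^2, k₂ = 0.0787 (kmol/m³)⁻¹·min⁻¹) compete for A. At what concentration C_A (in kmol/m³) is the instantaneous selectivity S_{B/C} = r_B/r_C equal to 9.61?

3.73 kmol/m³

S_{B/C} = (k₁/k₂)·C_A^-0.5 ⇒ C_A = (S·k₂/k₁)^(-2).
= (9.61×0.0787/1.46)^(-2) = (0.5180)^(-2) = 3.73 kmol/m³.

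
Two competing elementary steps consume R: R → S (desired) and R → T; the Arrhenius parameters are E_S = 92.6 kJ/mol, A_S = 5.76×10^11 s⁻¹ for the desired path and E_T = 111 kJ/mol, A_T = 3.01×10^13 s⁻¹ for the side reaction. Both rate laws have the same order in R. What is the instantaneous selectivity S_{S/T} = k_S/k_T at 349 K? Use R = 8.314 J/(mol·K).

10.9

With equal orders, S_{S/T} = k_S/k_T = (A_S/A_T)·exp[(E_T−E_S)/(RT)].
(E_T−E_S)/(RT) = (111−92.6)×10³/(8.314×349) = 18400/2902 = 6.341.
k_S/k_T = (5.76×10^11/3.01×10^13)·exp(6.341) = 0.01914 × 567.6 = 10.9.
Since E_S < E_T, lowering the temperature improves selectivity toward S.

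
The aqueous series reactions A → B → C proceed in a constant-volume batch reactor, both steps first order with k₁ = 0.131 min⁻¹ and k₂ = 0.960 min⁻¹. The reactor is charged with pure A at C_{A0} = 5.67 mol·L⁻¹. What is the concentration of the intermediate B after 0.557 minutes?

Solving the coupled first-order balances gives C_B(t) = [k₁/(k₂−k₁)]·C_{A0}·(e^(−k₁t) − e^(−k₂t)).
e^(−k₁t) = e^(−0.131×0.557) = e^(−0.07297) = 0.9296; e^(−k₂t) = e^(−0.5347) = 0.5858.
C_B = 0.131×5.67/(0.960−0.131) × (0.9296−0.5858) = 0.8960×0.3438 = 0.3080 mol·L⁻¹.

0.308 mol·L⁻¹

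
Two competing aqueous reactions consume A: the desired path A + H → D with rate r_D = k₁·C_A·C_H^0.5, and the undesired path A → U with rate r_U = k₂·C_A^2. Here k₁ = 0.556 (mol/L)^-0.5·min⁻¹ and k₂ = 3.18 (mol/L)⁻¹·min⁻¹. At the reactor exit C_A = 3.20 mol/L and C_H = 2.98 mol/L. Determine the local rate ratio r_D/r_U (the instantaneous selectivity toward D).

0.0943

S_{D/U} = r_D/r_U = (k₁·C_A·C_H^0.5)/(k₂·C_A^2) = (k₁/k₂)·C_A⁻¹·C_H^0.5.
= (0.556×3.200×2.980^0.5) / (3.18×3.200^2) = 3.071/32.56 = 0.0943.
The undesired path is higher order in A, so low C_A (CSTR or dilute feed) favours D.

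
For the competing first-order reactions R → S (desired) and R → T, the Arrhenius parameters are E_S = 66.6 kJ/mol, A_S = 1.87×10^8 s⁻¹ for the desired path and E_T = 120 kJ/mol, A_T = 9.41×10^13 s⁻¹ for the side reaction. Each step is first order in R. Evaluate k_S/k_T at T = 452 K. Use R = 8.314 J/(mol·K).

2.95

Since both paths have the same order in R, the concentration cancels and S_{S/T} = k_S/k_T = (A_S/A_T)·exp[(E_T−E_S)/(RT)].
(E_T−E_S)/(RT) = (120−66.6)×10³/(8.314×452) = 53400/3758 = 14.21.
k_S/k_T = (1.87×10^8/9.41×10^13)·exp(14.21) = 1.987×10^-6 × 1.484×10^6 = 2.95.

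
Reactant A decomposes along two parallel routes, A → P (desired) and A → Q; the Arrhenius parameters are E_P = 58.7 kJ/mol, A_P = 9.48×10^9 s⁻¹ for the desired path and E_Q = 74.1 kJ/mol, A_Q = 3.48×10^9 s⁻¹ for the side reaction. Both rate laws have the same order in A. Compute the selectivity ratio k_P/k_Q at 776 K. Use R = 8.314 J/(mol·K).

k_P/k_Q = (A_P/A_Q)·exp[−(E_P−E_Q)/(RT)] = (A_P/A_Q)·exp[(E_Q−E_P)/(RT)].
(E_Q−E_P)/(RT) = (74.1−58.7)×10³/(8.314×776) = 15400/6452 = 2.387.
k_P/k_Q = (9.48×10^9/3.48×10^9)·exp(2.387) = 2.724 × 10.88 = 29.6.
Since E_P < E_Q, lowering the temperature improves selectivity toward P.

29.6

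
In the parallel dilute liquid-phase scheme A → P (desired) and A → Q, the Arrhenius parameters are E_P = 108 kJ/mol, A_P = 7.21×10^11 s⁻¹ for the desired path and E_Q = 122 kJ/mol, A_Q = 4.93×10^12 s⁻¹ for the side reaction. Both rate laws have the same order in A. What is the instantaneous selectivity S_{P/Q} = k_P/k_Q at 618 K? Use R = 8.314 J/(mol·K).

2.23

With equal orders, S_{P/Q} = k_P/k_Q = (A_P/A_Q)·exp[(E_Q−E_P)/(RT)].
(E_Q−E_P)/(RT) = (122−108)×10³/(8.314×618) = 14000/5138 = 2.725.
k_P/k_Q = (7.21×10^11/4.93×10^12)·exp(2.725) = 0.1462 × 15.25 = 2.23.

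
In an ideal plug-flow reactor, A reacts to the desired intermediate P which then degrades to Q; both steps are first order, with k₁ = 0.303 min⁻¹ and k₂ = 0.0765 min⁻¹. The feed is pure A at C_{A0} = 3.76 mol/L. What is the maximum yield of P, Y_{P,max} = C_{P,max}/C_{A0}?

At the optimum, C_{P,max}/C_{A0} = (k₁/k₂)^[k₂/(k₂−k₁)].
= (0.303/0.0765)^(0.0765/(0.0765−0.303)) = (3.961)^(-0.3377) = 0.6282.

0.628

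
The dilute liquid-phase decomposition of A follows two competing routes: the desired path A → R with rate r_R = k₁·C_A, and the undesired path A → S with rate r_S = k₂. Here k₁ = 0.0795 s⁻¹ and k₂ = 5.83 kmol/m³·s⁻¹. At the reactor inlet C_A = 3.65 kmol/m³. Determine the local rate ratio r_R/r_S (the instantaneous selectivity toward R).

0.0498

S_{R/S} = r_R/r_S = (k₁·C_A)/(k₂) = (k₁/k₂)·C_A.
= (0.0795×3.650) / (5.83) = 0.2902/5.830 = 0.0498.
Since the desired path is higher order in A, keeping C_A high (PFR or concentrated feed) favours R.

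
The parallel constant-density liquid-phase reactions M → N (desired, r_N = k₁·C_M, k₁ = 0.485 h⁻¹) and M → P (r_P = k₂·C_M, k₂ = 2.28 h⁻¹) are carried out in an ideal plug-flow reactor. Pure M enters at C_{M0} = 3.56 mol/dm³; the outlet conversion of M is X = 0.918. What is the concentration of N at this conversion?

0.573 mol/dm³

C_M = C_{M0}(1−X) = 0.2919 mol/dm³.
Both paths are first order in M, so the instantaneous fraction to N is constant: dC_N/d(−C_M) = k₁/(k₁+k₂) = 0.1754.
C_N = 0.1754·(C_{M0}−C_M) = 0.1754×3.268 = 0.573 mol/dm³.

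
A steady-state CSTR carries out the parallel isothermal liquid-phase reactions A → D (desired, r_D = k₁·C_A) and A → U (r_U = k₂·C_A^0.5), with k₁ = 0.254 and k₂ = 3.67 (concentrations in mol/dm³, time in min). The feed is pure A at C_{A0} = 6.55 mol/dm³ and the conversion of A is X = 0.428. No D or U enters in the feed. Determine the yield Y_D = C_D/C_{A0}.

0.0506

Exit C_A = C_{A0}(1−X) = 6.55×0.572 = 3.747 mol/dm³.
A CSTR operates uniformly at the exit composition, giving r_D = 0.9516 and r_U = 7.104 (each k·C_A^n at C_A = 3.747).
Fraction of consumed A going to D: r_D/(r_D+r_U) = 0.1181.
C_D = 0.1181·C_{A0}·X = 0.1181×6.55×0.428 = 0.331 mol/dm³; Y_D = C_D/C_{A0} = 0.0506.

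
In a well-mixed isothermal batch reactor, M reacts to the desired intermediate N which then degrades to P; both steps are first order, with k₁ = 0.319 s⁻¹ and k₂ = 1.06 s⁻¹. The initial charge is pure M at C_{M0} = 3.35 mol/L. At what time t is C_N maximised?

1.62 s

The intermediate peaks when r₁ = r₂, i.e. k₁e^(−k₁t) = k₂e^(−k₂t), giving t_opt = ln(k₂/k₁)/(k₂−k₁).
= ln(1.06/0.319)/(1.06−0.319) = ln(3.323)/0.7410 = 1.201/0.7410 = 1.62 s.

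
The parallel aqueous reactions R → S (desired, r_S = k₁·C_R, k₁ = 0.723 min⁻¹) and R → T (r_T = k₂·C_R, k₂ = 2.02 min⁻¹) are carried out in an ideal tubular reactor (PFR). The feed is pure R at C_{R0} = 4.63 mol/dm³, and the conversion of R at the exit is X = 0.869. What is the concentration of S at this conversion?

1.06 mol/dm³

C_R = C_{R0}(1−X) = 0.6065 mol/dm³.
Both paths are first order in R, so the instantaneous fraction to S is constant: dC_S/d(−C_R) = k₁/(k₁+k₂) = 0.2636.
C_S = 0.2636·(C_{R0}−C_R) = 0.2636×4.023 = 1.06 mol/dm³.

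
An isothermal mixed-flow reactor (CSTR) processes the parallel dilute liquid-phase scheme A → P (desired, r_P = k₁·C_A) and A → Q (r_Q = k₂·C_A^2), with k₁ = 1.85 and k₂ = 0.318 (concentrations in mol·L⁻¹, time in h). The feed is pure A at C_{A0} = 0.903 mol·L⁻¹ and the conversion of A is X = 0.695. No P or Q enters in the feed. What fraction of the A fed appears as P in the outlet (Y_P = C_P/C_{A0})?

0.664

Exit C_A = C_{A0}(1−X) = 0.903×0.305 = 0.2754 mol·L⁻¹.
A CSTR operates uniformly at the exit composition, giving r_P = 0.5095 and r_Q = 0.02412 (each k·C_A^n at C_A = 0.2754).
Fraction of consumed A going to P: r_P/(r_P+r_Q) = 0.9548.
C_P = 0.9548·C_{A0}·X = 0.9548×0.903×0.695 = 0.599 mol·L⁻¹; Y_P = C_P/C_{A0} = 0.664.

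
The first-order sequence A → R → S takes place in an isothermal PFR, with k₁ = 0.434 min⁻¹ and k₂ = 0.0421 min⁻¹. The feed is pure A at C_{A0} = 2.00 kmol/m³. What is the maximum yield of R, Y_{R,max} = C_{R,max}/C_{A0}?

0.778

Evaluating C_R at τ_opt = ln(k₂/k₁)/(k₂−k₁) gives C_{R,max}/C_{A0} = (k₁/k₂)^[k₂/(k₂−k₁)].
= (0.434/0.0421)^(0.0421/(0.0421−0.434)) = (10.31)^(-0.1074) = 0.7783.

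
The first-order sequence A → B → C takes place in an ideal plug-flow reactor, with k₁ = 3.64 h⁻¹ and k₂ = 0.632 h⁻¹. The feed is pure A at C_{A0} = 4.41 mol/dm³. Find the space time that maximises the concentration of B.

The intermediate peaks when r₁ = r₂, i.e. k₁e^(−k₁τ) = k₂e^(−k₂τ), giving τ_opt = ln(k₂/k₁)/(k₂−k₁).
= ln(0.632/3.64)/(0.632−3.64) = ln(0.1736)/-3.008 = -1.751/-3.008 = 0.582 h.

0.582 h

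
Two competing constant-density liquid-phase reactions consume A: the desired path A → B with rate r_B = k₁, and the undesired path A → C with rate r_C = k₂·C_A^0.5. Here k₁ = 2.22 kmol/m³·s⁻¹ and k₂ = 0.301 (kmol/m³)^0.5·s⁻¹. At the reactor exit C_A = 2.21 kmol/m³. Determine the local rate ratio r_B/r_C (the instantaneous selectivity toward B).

4.96

S_{B/C} = r_B/r_C = (k₁)/(k₂·C_A^0.5) = (k₁/k₂)·C_A^-0.5.
= (2.22) / (0.301×2.210^0.5) = 2.220/0.4475 = 4.96.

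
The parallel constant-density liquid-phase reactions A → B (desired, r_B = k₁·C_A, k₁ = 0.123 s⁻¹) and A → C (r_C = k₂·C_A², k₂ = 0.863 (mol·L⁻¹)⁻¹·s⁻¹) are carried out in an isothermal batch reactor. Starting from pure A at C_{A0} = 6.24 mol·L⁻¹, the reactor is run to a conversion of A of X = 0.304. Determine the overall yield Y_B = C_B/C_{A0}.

C_A = C_{A0}(1−X) = 4.343 mol·L⁻¹.
Along a PFR/batch, dC_B/dC_A = −r_B/(r_B+r_C) = −k₁/(k₁+k₂·C_A).
Integrating from C_{A0} to C_A: C_B = (0.123/0.863)·ln[(0.123+0.863·6.24)/(0.123+0.863·4.34)] = 0.1425·ln(5.508/3.871) = 0.05027 mol·L⁻¹.
Y_B = C_B/C_{A0} = 0.05027/6.24 = 0.00806.

0.00806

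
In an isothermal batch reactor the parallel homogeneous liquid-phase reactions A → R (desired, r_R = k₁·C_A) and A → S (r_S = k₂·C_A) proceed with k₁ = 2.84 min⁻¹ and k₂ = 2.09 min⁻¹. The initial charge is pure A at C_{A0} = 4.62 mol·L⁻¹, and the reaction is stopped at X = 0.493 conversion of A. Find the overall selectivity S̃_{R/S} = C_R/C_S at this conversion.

1.36

C_A = C_{A0}(1−X) = 2.342 mol·L⁻¹.
Both paths are first order in A, so the instantaneous fraction to R is constant: dC_R/d(−C_A) = k₁/(k₁+k₂) = 0.5761.
C_R = 0.5761·(C_{A0}−C_A) = 0.5761×2.278 = 1.31 mol·L⁻¹.
C_S = (C_{A0}−C_A)−C_R = 0.9656 mol·L⁻¹; S̃_{R/S} = 1.312/0.9656 = 1.36.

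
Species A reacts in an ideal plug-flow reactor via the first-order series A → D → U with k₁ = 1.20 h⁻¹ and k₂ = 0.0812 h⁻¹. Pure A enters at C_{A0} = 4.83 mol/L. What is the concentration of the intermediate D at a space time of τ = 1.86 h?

3.90 mol/L

The intermediate concentration in a first-order A→B→C sequence is C_D = k₁C_{A0}(e^(−k₁τ) − e^(−k₂τ))/(k₂−k₁).
e^(−k₁τ) = e^(−1.20×1.86) = e^(−2.232) = 0.1073; e^(−k₂τ) = e^(−0.1510) = 0.8598.
C_D = 1.20×4.83/(0.0812−1.20) × (0.1073−0.8598) = (-5.181)×(-0.7525) = 3.898 mol/L.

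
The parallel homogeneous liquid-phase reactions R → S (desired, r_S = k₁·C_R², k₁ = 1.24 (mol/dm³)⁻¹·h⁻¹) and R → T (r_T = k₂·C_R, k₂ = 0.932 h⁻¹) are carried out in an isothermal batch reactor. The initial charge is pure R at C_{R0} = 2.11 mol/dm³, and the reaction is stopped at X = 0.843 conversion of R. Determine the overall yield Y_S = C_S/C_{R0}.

C_R = C_{R0}(1−X) = 0.3313 mol/dm³.
Along a PFR/batch, dC_T/dC_R = −r_T/(r_S+r_T) = −k₂/(k₂+k₁·C_R).
Integrating from C_{R0} to C_R: C_T = (0.932/1.24)·ln[(0.932+1.24·2.11)/(0.932+1.24·0.331)] = 0.7516·ln(3.548/1.343) = 0.7304 mol/dm³.
Then C_S = (C_{R0}−C_R) − C_T = 1.779 − 0.7304 = 1.048 mol/dm³.
Y_S = C_S/C_{R0} = 1.048/2.11 = 0.497.

0.497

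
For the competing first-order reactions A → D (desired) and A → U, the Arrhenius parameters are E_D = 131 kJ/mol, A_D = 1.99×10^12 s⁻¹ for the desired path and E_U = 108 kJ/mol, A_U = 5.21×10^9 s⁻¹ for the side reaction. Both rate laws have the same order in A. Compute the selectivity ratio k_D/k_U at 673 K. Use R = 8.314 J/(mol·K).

Since both paths have the same order in A, the concentration cancels and S_{D/U} = k_D/k_U = (A_D/A_U)·exp[(E_U−E_D)/(RT)].
(E_U−E_D)/(RT) = (108−131)×10³/(8.314×673) = -23000/5595 = -4.111.
k_D/k_U = (1.99×10^12/5.21×10^9)·exp(-4.111) = 382.0 × 0.01640 = 6.26.
Since E_D > E_U, raising the temperature improves selectivity toward D.

6.26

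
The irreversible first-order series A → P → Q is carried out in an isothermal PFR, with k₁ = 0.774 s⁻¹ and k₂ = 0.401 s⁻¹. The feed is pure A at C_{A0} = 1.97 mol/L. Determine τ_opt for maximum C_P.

Setting dC_P/dτ = 0 gives τ_opt = ln(k₂/k₁)/(k₂−k₁).
= ln(0.401/0.774)/(0.401−0.774) = ln(0.5181)/-0.3730 = -0.6576/-0.3730 = 1.76 s.

1.76 s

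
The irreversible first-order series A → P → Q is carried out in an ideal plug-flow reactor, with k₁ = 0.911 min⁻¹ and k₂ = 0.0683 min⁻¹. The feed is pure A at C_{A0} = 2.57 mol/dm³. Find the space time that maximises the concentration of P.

3.07 min

For first-order series the maximum of C_P occurs at τ_opt = ln(k₂/k₁)/(k₂−k₁).
= ln(0.0683/0.911)/(0.0683−0.911) = ln(0.07497)/-0.8427 = -2.591/-0.8427 = 3.07 min.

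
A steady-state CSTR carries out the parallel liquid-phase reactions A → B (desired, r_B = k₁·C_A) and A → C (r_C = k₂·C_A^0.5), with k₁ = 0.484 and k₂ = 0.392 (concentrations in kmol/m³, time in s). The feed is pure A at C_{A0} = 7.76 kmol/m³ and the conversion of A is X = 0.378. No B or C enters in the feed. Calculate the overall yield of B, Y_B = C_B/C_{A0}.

Exit C_A = C_{A0}(1−X) = 7.76×0.622 = 4.827 kmol/m³.
Rates in a CSTR are evaluated at the outlet concentration: r_B = 0.484×4.827 = 2.336, r_C = 0.392×4.827^0.5 = 0.8612.
Fraction of consumed A going to B: r_B/(r_B+r_C) = 0.7306.
C_B = 0.7306·C_{A0}·X = 0.7306×7.76×0.378 = 2.14 kmol/m³; Y_B = C_B/C_{A0} = 0.276.

0.276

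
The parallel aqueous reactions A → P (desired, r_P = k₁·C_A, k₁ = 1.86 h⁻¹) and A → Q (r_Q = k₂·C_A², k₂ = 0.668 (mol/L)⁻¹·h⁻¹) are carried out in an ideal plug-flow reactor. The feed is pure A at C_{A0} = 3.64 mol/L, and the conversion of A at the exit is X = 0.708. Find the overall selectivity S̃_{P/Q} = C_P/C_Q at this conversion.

1.24

C_A = C_{A0}(1−X) = 1.063 mol/L.
Along a PFR/batch, dC_P/dC_A = −r_P/(r_P+r_Q) = −k₁/(k₁+k₂·C_A).
Integrating from C_{A0} to C_A: C_P = (1.86/0.668)·ln[(1.86+0.668·3.64)/(1.86+0.668·1.06)] = 2.784·ln(4.292/2.570) = 1.428 mol/L.
C_Q = (C_{A0}−C_A)−C_P = 1.149 mol/L; S̃_{P/Q} = 1.428/1.149 = 1.24.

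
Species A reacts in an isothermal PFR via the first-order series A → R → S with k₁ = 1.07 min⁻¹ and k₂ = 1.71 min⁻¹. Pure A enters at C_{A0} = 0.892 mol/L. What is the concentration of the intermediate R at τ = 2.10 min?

For first-order series with pure A initially, C_R(τ) = k₁C_{A0}/(k₂−k₁)·(e^(−k₁τ) − e^(−k₂τ)).
e^(−k₁τ) = e^(−1.07×2.10) = e^(−2.247) = 0.1057; e^(−k₂τ) = e^(−3.591) = 0.02757.
C_R = 1.07×0.892/(1.71−1.07) × (0.1057−0.02757) = 1.491×0.07815 = 0.1165 mol/L.

0.117 mol/L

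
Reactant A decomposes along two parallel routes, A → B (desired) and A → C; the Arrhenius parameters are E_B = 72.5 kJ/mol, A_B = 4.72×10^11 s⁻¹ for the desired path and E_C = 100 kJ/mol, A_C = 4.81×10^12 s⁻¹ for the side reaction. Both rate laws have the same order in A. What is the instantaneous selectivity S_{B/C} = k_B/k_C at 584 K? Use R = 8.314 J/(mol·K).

Since both paths have the same order in A, the concentration cancels and S_{B/C} = k_B/k_C = (A_B/A_C)·exp[(E_C−E_B)/(RT)].
(E_C−E_B)/(RT) = (100−72.5)×10³/(8.314×584) = 27500/4855 = 5.664.
k_B/k_C = (4.72×10^11/4.81×10^12)·exp(5.664) = 0.09813 × 288.2 = 28.3.
Since E_B < E_C, lowering the temperature improves selectivity toward B.

28.3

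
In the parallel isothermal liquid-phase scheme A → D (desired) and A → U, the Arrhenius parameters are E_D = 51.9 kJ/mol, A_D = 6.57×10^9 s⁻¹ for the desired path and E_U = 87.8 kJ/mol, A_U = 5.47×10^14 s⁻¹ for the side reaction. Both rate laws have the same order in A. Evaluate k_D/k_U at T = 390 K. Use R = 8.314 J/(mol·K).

With equal orders, S_{D/U} = k_D/k_U = (A_D/A_U)·exp[(E_U−E_D)/(RT)].
(E_U−E_D)/(RT) = (87.8−51.9)×10³/(8.314×390) = 35900/3242 = 11.07.
k_D/k_U = (6.57×10^9/5.47×10^14)·exp(11.07) = 1.201×10^-5 × 64334 = 0.773.

0.773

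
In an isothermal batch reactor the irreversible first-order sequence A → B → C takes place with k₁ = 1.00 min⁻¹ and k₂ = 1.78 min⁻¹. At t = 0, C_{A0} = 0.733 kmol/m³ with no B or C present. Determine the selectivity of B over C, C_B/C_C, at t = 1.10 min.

0.583

For first-order series with pure A initially, C_B(t) = k₁C_{A0}/(k₂−k₁)·(e^(−k₁t) − e^(−k₂t)).
e^(−k₁t) = e^(−1.00×1.10) = e^(−1.100) = 0.3329; e^(−k₂t) = e^(−1.958) = 0.1411.
C_B = 1.00×0.733/(1.78−1.00) × (0.3329−0.1411) = 0.9397×0.1917 = 0.1802 kmol/m³.
C_A = C_{A0}e^(−k₁t) = 0.2440 kmol/m³, so C_C = C_{A0}−C_A−C_B = 0.3088 kmol/m³; C_B/C_C = 0.583.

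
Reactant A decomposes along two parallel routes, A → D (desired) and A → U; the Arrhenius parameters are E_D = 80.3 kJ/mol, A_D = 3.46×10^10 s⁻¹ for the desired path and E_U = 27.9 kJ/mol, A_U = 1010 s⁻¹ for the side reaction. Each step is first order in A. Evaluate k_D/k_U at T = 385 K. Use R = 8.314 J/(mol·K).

Since both paths have the same order in A, the concentration cancels and S_{D/U} = k_D/k_U = (A_D/A_U)·exp[(E_U−E_D)/(RT)].
(E_U−E_D)/(RT) = (27.9−80.3)×10³/(8.314×385) = -52400/3201 = -16.37.
k_D/k_U = (3.46×10^10/1010)·exp(-16.37) = 3.426×10^7 × 7.770×10^-8 = 2.66.
Since E_D > E_U, raising the temperature improves selectivity toward D.

2.66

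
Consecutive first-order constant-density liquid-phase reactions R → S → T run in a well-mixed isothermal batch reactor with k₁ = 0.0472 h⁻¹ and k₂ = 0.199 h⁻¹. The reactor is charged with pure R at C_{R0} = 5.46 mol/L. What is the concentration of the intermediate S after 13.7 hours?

0.778 mol/L

For first-order series with pure R initially, C_S(t) = k₁C_{R0}/(k₂−k₁)·(e^(−k₁t) − e^(−k₂t)).
e^(−k₁t) = e^(−0.0472×13.7) = e^(−0.6466) = 0.5238; e^(−k₂t) = e^(−2.726) = 0.06546.
C_S = 0.0472×5.46/(0.199−0.0472) × (0.5238−0.06546) = 1.698×0.4583 = 0.7781 mol/L.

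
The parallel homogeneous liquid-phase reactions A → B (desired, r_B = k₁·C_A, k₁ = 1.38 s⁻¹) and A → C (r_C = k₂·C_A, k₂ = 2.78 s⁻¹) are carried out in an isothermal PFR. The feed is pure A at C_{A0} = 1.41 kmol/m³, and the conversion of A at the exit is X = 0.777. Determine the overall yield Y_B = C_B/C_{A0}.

C_A = C_{A0}(1−X) = 0.3144 kmol/m³.
Both paths are first order in A, so the instantaneous fraction to B is constant: dC_B/d(−C_A) = k₁/(k₁+k₂) = 0.3317.
C_B = 0.3317·(C_{A0}−C_A) = 0.3317×1.096 = 0.363 kmol/m³.
Y_B = C_B/C_{A0} = 0.3634/1.41 = 0.258.

0.258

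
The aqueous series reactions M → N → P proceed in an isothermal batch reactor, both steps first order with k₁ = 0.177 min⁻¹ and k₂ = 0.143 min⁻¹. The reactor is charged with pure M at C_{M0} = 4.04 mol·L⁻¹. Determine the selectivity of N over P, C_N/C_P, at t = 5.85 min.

1.71

For first-order series with pure M initially, C_N(t) = k₁C_{M0}/(k₂−k₁)·(e^(−k₁t) − e^(−k₂t)).
e^(−k₁t) = e^(−0.177×5.85) = e^(−1.035) = 0.3551; e^(−k₂t) = e^(−0.8365) = 0.4332.
C_N = 0.177×4.04/(0.143−0.177) × (0.3551−0.4332) = (-21.03)×(-0.07814) = 1.643 mol·L⁻¹.
C_M = C_{M0}e^(−k₁t) = 1.434 mol·L⁻¹, so C_P = C_{M0}−C_M−C_N = 0.9622 mol·L⁻¹; C_N/C_P = 1.71.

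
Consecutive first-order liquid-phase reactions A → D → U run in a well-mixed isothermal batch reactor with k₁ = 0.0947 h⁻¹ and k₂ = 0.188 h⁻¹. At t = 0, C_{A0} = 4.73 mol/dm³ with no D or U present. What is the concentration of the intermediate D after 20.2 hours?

The intermediate concentration in a first-order A→B→C sequence is C_D = k₁C_{A0}(e^(−k₁t) − e^(−k₂t))/(k₂−k₁).
e^(−k₁t) = e^(−0.0947×20.2) = e^(−1.913) = 0.1476; e^(−k₂t) = e^(−3.798) = 0.02242.
C_D = 0.0947×4.73/(0.188−0.0947) × (0.1476−0.02242) = 4.801×0.1252 = 0.6012 mol/dm³.

0.601 mol/dm³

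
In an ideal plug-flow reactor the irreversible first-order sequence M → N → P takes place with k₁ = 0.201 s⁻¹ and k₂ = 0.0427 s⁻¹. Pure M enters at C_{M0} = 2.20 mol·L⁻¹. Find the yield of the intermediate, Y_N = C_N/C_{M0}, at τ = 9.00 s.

0.657

The intermediate concentration in a first-order A→B→C sequence is C_N = k₁C_{M0}(e^(−k₁τ) − e^(−k₂τ))/(k₂−k₁).
e^(−k₁τ) = e^(−0.201×9.00) = e^(−1.809) = 0.1638; e^(−k₂τ) = e^(−0.3843) = 0.6809.
C_N = 0.201×2.20/(0.0427−0.201) × (0.1638−0.6809) = (-2.793)×(-0.5171) = 1.445 mol·L⁻¹.
Y_N = C_N/C_{M0} = 1.445/2.20 = 0.657.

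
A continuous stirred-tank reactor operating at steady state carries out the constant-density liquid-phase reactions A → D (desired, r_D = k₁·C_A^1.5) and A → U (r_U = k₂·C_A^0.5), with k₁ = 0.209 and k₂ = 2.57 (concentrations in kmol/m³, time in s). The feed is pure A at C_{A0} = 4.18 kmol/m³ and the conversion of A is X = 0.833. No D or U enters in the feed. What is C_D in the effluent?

0.187 kmol/m³

Exit C_A = C_{A0}(1−X) = 4.18×0.167 = 0.6981 kmol/m³.
In a CSTR the entire volume is at exit conditions, so r_D = 0.209×0.6981^1.5 = 0.1219 and r_U = 2.57×0.6981^0.5 = 2.147.
Fraction of consumed A going to D: r_D/(r_D+r_U) = 0.05372.
C_D = 0.05372·C_{A0}·X = 0.05372×4.18×0.833 = 0.187 kmol/m³.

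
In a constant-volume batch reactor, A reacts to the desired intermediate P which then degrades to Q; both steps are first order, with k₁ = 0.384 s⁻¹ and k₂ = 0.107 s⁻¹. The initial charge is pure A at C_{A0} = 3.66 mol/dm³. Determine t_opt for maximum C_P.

The intermediate peaks when r₁ = r₂, i.e. k₁e^(−k₁t) = k₂e^(−k₂t), giving t_opt = ln(k₂/k₁)/(k₂−k₁).
= ln(0.107/0.384)/(0.107−0.384) = ln(0.2786)/-0.2770 = -1.278/-0.2770 = 4.61 s.

4.61 s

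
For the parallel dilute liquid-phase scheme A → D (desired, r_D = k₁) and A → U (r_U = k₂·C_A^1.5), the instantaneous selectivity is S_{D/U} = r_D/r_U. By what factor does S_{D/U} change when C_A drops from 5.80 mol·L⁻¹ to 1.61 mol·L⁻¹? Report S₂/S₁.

6.84

S_{D/U} = (k₁/k₂)·C_A^-1.5, so S₂/S₁ = (C_{A,2}/C_{A,1})^-1.5.
= (1.61/5.80)^(-1.5) = (0.2776)^(-1.5) = 6.84.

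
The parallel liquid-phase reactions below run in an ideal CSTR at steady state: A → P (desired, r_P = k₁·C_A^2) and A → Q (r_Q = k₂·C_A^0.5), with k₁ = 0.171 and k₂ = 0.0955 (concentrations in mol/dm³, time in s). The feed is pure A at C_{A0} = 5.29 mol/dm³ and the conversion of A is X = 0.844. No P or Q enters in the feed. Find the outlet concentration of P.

Exit C_A = C_{A0}(1−X) = 5.29×0.156 = 0.8252 mol/dm³.
In a CSTR the entire volume is at exit conditions, so r_P = 0.171×0.8252^2 = 0.1165 and r_Q = 0.0955×0.8252^0.5 = 0.08675.
Fraction of consumed A going to P: r_P/(r_P+r_Q) = 0.5731.
C_P = 0.5731·C_{A0}·X = 0.5731×5.29×0.844 = 2.56 mol/dm³.

2.56 mol/dm³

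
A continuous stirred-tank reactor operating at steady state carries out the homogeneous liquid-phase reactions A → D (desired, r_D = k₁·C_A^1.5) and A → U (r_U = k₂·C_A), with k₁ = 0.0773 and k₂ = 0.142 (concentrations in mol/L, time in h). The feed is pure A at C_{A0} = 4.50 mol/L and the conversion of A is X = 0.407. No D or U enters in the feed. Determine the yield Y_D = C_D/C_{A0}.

Exit C_A = C_{A0}(1−X) = 4.50×0.593 = 2.668 mol/L.
A CSTR operates uniformly at the exit composition, giving r_D = 0.3370 and r_U = 0.3789 (each k·C_A^n at C_A = 2.668).
Fraction of consumed A going to D: r_D/(r_D+r_U) = 0.4707.
C_D = 0.4707·C_{A0}·X = 0.4707×4.50×0.407 = 0.862 mol/L; Y_D = C_D/C_{A0} = 0.192.

0.192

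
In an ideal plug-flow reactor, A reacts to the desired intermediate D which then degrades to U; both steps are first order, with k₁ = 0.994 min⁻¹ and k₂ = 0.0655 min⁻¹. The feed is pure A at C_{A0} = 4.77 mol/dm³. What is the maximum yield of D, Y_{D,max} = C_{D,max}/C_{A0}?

0.825

Evaluating C_D at τ_opt = ln(k₂/k₁)/(k₂−k₁) gives C_{D,max}/C_{A0} = (k₁/k₂)^[k₂/(k₂−k₁)].
= (0.994/0.0655)^(0.0655/(0.0655−0.994)) = (15.18)^(-0.07054) = 0.8254.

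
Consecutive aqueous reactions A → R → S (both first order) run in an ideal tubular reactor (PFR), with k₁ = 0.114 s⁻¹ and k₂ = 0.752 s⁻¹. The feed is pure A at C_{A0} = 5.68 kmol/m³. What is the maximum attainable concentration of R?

0.615 kmol/m³

For a first-order series the maximum intermediate yield is C_{R,max}/C_{A0} = (k₁/k₂)^[k₂/(k₂−k₁)].
= (0.114/0.752)^(0.752/(0.752−0.114)) = (0.1516)^(1.179) = 0.1082.
C_{R,max} = 0.1082×5.68 = 0.615 kmol/m³.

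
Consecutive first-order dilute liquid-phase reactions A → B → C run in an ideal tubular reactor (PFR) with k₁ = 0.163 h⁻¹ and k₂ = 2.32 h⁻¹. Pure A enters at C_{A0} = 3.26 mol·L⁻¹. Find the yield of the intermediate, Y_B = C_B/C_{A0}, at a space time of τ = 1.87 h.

The intermediate concentration in a first-order A→B→C sequence is C_B = k₁C_{A0}(e^(−k₁τ) − e^(−k₂τ))/(k₂−k₁).
e^(−k₁τ) = e^(−0.163×1.87) = e^(−0.3048) = 0.7373; e^(−k₂τ) = e^(−4.338) = 0.01306.
C_B = 0.163×3.26/(2.32−0.163) × (0.7373−0.01306) = 0.2464×0.7242 = 0.1784 mol·L⁻¹.
Y_B = C_B/C_{A0} = 0.1784/3.26 = 0.0547.

0.0547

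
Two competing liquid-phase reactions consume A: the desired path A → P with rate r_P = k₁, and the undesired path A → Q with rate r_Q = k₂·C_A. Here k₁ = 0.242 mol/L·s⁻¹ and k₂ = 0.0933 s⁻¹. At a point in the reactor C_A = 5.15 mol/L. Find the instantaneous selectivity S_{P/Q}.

S_{P/Q} = r_P/r_Q = (k₁)/(k₂·C_A) = (k₁/k₂)·C_A⁻¹.
= (0.242) / (0.0933×5.150) = 0.2420/0.4805 = 0.504.

0.504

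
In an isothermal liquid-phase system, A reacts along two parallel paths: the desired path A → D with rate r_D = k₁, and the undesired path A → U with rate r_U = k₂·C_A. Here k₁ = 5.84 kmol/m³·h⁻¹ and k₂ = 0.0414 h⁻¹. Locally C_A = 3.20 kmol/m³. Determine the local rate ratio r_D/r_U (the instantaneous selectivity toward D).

S_{D/U} = r_D/r_U = (k₁)/(k₂·C_A) = (k₁/k₂)·C_A⁻¹.
= (5.84) / (0.0414×3.200) = 5.840/0.1325 = 44.1.
The undesired path is higher order in A, so low C_A (CSTR or dilute feed) favours D.

44.1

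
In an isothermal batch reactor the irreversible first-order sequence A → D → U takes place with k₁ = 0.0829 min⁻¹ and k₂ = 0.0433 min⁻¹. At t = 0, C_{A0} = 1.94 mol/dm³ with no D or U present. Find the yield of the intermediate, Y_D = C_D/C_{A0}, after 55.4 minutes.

0.169

The intermediate concentration in a first-order A→B→C sequence is C_D = k₁C_{A0}(e^(−k₁t) − e^(−k₂t))/(k₂−k₁).
e^(−k₁t) = e^(−0.0829×55.4) = e^(−4.593) = 0.01013; e^(−k₂t) = e^(−2.399) = 0.09083.
C_D = 0.0829×1.94/(0.0433−0.0829) × (0.01013−0.09083) = (-4.061)×(-0.08070) = 0.3277 mol/dm³.
Y_D = C_D/C_{A0} = 0.3277/1.94 = 0.169.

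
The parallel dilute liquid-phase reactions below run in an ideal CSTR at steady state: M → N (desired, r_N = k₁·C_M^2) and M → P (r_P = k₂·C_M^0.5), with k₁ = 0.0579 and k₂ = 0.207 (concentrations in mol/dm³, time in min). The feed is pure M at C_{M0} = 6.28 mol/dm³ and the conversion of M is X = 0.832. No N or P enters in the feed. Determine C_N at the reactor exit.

Exit C_M = C_{M0}(1−X) = 6.28×0.168 = 1.055 mol/dm³.
A CSTR operates uniformly at the exit composition, giving r_N = 0.06445 and r_P = 0.2126 (each k·C_M^n at C_M = 1.055).
Fraction of consumed M going to N: r_N/(r_N+r_P) = 0.2326.
C_N = 0.2326·C_{M0}·X = 0.2326×6.28×0.832 = 1.22 mol/dm³.

1.22 mol/dm³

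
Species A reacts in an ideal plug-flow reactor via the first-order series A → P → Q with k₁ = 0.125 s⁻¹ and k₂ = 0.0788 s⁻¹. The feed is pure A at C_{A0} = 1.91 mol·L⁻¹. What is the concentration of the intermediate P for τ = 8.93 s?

0.864 mol·L⁻¹

Solving the coupled first-order balances gives C_P(τ) = [k₁/(k₂−k₁)]·C_{A0}·(e^(−k₁τ) − e^(−k₂τ)).
e^(−k₁τ) = e^(−0.125×8.93) = e^(−1.116) = 0.3275; e^(−k₂τ) = e^(−0.7037) = 0.4948.
C_P = 0.125×1.91/(0.0788−0.125) × (0.3275−0.4948) = (-5.168)×(-0.1673) = 0.8643 mol·L⁻¹.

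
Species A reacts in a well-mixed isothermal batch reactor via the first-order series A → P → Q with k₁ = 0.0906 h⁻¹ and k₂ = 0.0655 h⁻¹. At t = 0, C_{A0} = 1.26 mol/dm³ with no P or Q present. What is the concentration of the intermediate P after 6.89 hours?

For first-order series with pure A initially, C_P(t) = k₁C_{A0}/(k₂−k₁)·(e^(−k₁t) − e^(−k₂t)).
e^(−k₁t) = e^(−0.0906×6.89) = e^(−0.6242) = 0.5357; e^(−k₂t) = e^(−0.4513) = 0.6368.
C_P = 0.0906×1.26/(0.0655−0.0906) × (0.5357−0.6368) = (-4.548)×(-0.1011) = 0.4600 mol/dm³.

0.460 mol/dm³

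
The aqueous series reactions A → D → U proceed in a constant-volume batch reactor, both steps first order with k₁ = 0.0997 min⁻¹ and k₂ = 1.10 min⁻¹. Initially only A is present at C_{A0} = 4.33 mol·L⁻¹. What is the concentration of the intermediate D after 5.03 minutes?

The intermediate concentration in a first-order A→B→C sequence is C_D = k₁C_{A0}(e^(−k₁t) − e^(−k₂t))/(k₂−k₁).
e^(−k₁t) = e^(−0.0997×5.03) = e^(−0.5015) = 0.6056; e^(−k₂t) = e^(−5.533) = 0.003954.
C_D = 0.0997×4.33/(1.10−0.0997) × (0.6056−0.003954) = 0.4316×0.6017 = 0.2597 mol·L⁻¹.

0.260 mol·L⁻¹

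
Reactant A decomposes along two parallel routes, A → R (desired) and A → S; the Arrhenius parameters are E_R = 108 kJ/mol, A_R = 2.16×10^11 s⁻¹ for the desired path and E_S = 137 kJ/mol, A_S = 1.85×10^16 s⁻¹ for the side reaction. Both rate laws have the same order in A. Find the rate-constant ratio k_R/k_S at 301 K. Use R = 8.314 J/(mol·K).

1.26

Since both paths have the same order in A, the concentration cancels and S_{R/S} = k_R/k_S = (A_R/A_S)·exp[(E_S−E_R)/(RT)].
(E_S−E_R)/(RT) = (137−108)×10³/(8.314×301) = 29000/2503 = 11.59.
k_R/k_S = (2.16×10^11/1.85×10^16)·exp(11.59) = 1.168×10^-5 × 1.078×10^5 = 1.26.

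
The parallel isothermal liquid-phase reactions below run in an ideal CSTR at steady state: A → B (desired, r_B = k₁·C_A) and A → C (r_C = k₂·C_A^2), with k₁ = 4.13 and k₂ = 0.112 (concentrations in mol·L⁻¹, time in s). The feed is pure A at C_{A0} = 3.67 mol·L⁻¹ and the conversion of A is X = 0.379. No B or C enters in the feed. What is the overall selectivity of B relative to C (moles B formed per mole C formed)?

Exit C_A = C_{A0}(1−X) = 3.67×0.621 = 2.279 mol·L⁻¹.
Rates in a CSTR are evaluated at the outlet concentration: r_B = 4.13×2.279 = 9.413, r_C = 0.112×2.279^2 = 0.5817.
Overall selectivity = C_B/C_C = r_Bτ/(r_Cτ) = r_B/r_C = 16.2.

16.2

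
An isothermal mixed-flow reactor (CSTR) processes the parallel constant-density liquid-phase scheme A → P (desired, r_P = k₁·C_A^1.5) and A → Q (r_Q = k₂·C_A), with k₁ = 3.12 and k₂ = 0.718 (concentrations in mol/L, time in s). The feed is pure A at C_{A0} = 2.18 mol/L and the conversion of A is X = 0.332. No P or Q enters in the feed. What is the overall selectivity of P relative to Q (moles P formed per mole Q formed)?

5.24

Exit C_A = C_{A0}(1−X) = 2.18×0.668 = 1.456 mol/L.
Rates in a CSTR are evaluated at the outlet concentration: r_P = 3.12×1.456^1.5 = 5.483, r_Q = 0.718×1.456 = 1.046.
Overall selectivity = C_P/C_Q = r_Pτ/(r_Qτ) = r_P/r_Q = 5.24.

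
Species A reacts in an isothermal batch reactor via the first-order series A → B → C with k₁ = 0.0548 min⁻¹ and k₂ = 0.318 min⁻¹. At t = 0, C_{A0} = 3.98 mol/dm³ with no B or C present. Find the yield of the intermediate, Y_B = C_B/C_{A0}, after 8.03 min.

For first-order series with pure A initially, C_B(t) = k₁C_{A0}/(k₂−k₁)·(e^(−k₁t) − e^(−k₂t)).
e^(−k₁t) = e^(−0.0548×8.03) = e^(−0.4400) = 0.6440; e^(−k₂t) = e^(−2.554) = 0.07781.
C_B = 0.0548×3.98/(0.318−0.0548) × (0.6440−0.07781) = 0.8287×0.5662 = 0.4692 mol/dm³.
Y_B = C_B/C_{A0} = 0.4692/3.98 = 0.118.

0.118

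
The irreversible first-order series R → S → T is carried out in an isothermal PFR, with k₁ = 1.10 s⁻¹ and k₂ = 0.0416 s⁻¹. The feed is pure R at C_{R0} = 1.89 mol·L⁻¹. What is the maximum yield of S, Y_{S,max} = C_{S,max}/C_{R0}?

0.879

Evaluating C_S at τ_opt = ln(k₂/k₁)/(k₂−k₁) gives C_{S,max}/C_{R0} = (k₁/k₂)^[k₂/(k₂−k₁)].
= (1.10/0.0416)^(0.0416/(0.0416−1.10)) = (26.44)^(-0.03930) = 0.8792.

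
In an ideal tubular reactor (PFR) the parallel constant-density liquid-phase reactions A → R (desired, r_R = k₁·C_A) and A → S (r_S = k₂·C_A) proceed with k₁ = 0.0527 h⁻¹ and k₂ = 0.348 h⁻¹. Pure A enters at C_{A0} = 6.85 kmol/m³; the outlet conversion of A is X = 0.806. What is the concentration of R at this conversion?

C_A = C_{A0}(1−X) = 1.329 kmol/m³.
Both paths are first order in A, so the instantaneous fraction to R is constant: dC_R/d(−C_A) = k₁/(k₁+k₂) = 0.1315.
C_R = 0.1315·(C_{A0}−C_A) = 0.1315×5.521 = 0.726 kmol/m³.

0.726 kmol/m³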